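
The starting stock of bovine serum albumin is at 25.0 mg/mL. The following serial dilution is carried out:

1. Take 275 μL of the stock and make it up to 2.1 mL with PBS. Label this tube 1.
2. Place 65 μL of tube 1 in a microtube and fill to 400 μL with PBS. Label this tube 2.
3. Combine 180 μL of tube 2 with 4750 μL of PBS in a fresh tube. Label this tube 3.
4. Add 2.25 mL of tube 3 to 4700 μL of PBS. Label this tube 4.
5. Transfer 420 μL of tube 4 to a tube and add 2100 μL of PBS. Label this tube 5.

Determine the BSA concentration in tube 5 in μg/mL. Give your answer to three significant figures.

Step 1: 275 μL brought to 2.1 mL → factor 2100/275 = 7.6364
Step 2: 65 μL brought to 400 μL → factor 400/65 = 6.1538
Step 3: 180 μL + 4750 μL = 4930 μL total → factor 4930/180 = 27.389
Step 4: 2.25 mL + 4700 μL = 6.95 mL total → factor 6.95/2.25 = 3.0889
Step 5: 420 μL + 2100 μL = 2520 μL total → factor 2520/420 = 6
Overall dilution factor = 7.6364 × 6.1538 × 27.389 × 3.0889 × 6 = 23854
Final = 25.0 mg/mL / 23854 = 0.001048 mg/mL = 1.05 μg/mL

1.05 μg/mL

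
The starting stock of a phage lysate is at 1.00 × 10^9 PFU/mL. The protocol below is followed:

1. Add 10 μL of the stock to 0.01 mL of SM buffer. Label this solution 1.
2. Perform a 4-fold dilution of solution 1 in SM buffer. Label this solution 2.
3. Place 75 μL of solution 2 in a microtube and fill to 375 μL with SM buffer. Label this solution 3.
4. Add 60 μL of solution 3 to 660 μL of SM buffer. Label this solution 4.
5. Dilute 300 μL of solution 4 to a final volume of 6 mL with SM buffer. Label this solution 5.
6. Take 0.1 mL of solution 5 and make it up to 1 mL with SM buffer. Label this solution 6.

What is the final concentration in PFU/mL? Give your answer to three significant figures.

Step 1: 10 μL + 0.01 mL = 20 μL total → factor 20/10 = 2
Step 2: 4-fold → factor 4
Step 3: 75 μL brought to 375 μL → factor 375/75 = 5
Step 4: 60 μL + 660 μL = 720 μL total → factor 720/60 = 12
Step 5: 300 μL brought to 6 mL → factor 6000/300 = 20
Step 6: 0.1 mL brought to 1 mL → factor 1/0.1 = 10
Overall dilution factor = 2 × 4 × 5 × 12 × 20 × 10 = 96000
Final = 1.00 × 10^9 PFU/mL / 96000 = 1.04 × 10^4 PFU/mL

1.04 × 10^4 PFU/mL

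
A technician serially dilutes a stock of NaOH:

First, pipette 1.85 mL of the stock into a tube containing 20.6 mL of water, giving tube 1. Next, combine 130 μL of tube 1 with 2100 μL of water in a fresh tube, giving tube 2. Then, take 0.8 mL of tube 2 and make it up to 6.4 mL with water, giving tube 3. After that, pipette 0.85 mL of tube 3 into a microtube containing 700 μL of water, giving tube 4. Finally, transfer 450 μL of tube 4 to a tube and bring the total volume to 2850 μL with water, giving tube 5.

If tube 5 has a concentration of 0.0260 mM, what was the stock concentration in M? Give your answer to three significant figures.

0.500 M

Step 1: 1.85 mL + 20.6 mL = 22.45 mL total → factor 22.45/1.85 = 12.135
Step 2: 130 μL + 2100 μL = 2230 μL total → factor 2230/130 = 17.154
Step 3: 0.8 mL brought to 6.4 mL → factor 6.4/0.8 = 8
Step 4: 0.85 mL + 700 μL = 1.55 mL total → factor 1.55/0.85 = 1.8235
Step 5: 450 μL brought to 2850 μL → factor 2850/450 = 6.3333
Overall dilution factor = 12.135 × 17.154 × 8 × 1.8235 × 6.3333 = 19233
Stock = 0.0260 mM × 19233 = 500.1 mM = 0.500 M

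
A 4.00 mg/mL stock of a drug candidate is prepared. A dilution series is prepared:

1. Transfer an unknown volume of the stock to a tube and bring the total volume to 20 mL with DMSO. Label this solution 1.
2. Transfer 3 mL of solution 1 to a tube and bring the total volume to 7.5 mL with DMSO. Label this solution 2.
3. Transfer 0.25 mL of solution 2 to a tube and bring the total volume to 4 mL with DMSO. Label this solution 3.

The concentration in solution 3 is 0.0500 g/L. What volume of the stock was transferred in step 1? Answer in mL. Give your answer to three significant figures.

10.0 mL

Step 1: v brought to 20 mL → factor = 20 mL/v
Step 2: 3 mL brought to 7.5 mL → factor 7.5/3 = 2.5
Step 3: 0.25 mL brought to 4 mL → factor 4/0.25 = 16
Product of known-step factors = 40
Overall factor = 4.00 mg/mL / (0.0500 g/L) = 80
Step-1 factor = 80 / 40 = 2
v = 20 mL / 2 = 10.0 mL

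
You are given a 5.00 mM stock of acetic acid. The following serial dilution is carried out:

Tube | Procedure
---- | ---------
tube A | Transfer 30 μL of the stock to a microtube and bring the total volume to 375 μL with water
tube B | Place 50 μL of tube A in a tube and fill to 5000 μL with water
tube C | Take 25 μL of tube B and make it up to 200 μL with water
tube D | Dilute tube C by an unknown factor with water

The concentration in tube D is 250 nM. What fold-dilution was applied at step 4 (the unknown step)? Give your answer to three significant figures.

2.00-fold

Step 1: 30 μL brought to 375 μL → factor 375/30 = 12.5
Step 2: 50 μL brought to 5000 μL → factor 5000/50 = 100
Step 3: 25 μL brought to 200 μL → factor 200/25 = 8
Step 4: unknown factor x
Product of known-step factors = 10000
Overall factor = 5.00 mM / (250 nM) = 20000
x = 20000 / 10000 = 2.00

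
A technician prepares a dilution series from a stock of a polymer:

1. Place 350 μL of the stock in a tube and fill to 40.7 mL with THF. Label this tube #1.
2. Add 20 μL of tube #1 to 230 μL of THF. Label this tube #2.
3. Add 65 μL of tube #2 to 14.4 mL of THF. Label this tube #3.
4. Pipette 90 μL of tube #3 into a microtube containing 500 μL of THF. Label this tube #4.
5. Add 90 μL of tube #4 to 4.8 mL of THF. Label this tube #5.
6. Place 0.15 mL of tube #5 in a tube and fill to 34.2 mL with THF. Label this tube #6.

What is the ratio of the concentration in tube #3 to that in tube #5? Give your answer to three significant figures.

Step 1: 350 μL brought to 40.7 mL → factor 40700/350 = 116.29
Step 2: 20 μL + 230 μL = 250 μL total → factor 250/20 = 12.5
Step 3: 65 μL + 14.4 mL = 14465 μL total → factor 14465/65 = 222.54
Step 4: 90 μL + 500 μL = 590 μL total → factor 590/90 = 6.5556
Step 5: 90 μL + 4.8 mL = 4890 μL total → factor 4890/90 = 54.333
Dilution factor to tube #3 = 3.2348 × 10^5; to tube #5 = 1.1522 × 10^8
[tube #3]/[tube #5] = (factor to tube #5)/(factor to tube #3) = 1.1522 × 10^8/3.2348 × 10^5 = 356

356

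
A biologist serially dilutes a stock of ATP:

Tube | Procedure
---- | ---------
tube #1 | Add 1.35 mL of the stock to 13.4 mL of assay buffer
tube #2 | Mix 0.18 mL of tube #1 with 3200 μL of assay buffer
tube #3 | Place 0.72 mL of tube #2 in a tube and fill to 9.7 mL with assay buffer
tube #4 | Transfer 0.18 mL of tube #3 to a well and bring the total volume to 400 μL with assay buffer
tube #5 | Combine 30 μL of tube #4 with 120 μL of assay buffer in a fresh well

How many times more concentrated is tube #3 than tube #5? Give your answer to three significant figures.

11.1

Step 1: 1.35 mL + 13.4 mL = 14.75 mL total → factor 14.75/1.35 = 10.926
Step 2: 0.18 mL + 3200 μL = 3.38 mL total → factor 3.38/0.18 = 18.778
Step 3: 0.72 mL brought to 9.7 mL → factor 9.7/0.72 = 13.472
Step 4: 0.18 mL brought to 400 μL → factor 0.4/0.18 = 2.2222
Step 5: 30 μL + 120 μL = 150 μL total → factor 150/30 = 5
Dilution factor to tube #3 = 2764; to tube #5 = 30711
[tube #3]/[tube #5] = (factor to tube #5)/(factor to tube #3) = 30711/2764 = 11.1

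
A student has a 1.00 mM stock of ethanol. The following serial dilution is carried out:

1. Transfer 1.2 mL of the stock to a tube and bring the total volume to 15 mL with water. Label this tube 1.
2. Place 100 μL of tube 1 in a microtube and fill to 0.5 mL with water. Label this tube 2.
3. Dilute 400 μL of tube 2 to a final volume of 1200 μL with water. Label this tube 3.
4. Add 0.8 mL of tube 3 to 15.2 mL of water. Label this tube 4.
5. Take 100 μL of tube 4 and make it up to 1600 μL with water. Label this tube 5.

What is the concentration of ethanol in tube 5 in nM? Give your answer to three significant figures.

16.7 nM

Step 1: 1.2 mL brought to 15 mL → factor 15/1.2 = 12.5
Step 2: 100 μL brought to 0.5 mL → factor 500/100 = 5
Step 3: 400 μL brought to 1200 μL → factor 1200/400 = 3
Step 4: 0.8 mL + 15.2 mL = 16 mL total → factor 16/0.8 = 20
Step 5: 100 μL brought to 1600 μL → factor 1600/100 = 16
Overall dilution factor = 12.5 × 5 × 3 × 20 × 16 = 60000
Final = 1.00 mM / 60000 = 1.667 × 10^-5 mM = 16.7 nM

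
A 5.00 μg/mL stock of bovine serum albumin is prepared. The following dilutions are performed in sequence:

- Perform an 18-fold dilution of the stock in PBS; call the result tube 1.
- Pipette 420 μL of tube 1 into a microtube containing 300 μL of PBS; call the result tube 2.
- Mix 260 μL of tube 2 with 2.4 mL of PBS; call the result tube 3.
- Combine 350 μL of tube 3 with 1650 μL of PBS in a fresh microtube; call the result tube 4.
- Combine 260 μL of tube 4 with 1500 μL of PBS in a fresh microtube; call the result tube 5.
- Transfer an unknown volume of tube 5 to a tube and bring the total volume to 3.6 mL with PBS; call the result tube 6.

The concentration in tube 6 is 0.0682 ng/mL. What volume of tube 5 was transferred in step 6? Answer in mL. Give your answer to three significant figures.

0.600 mL

Step 1: 18-fold → factor 18
Step 2: 420 μL + 300 μL = 720 μL total → factor 720/420 = 1.7143
Step 3: 260 μL + 2.4 mL = 2660 μL total → factor 2660/260 = 10.231
Step 4: 350 μL + 1650 μL = 2000 μL total → factor 2000/350 = 5.7143
Step 5: 260 μL + 1500 μL = 1760 μL total → factor 1760/260 = 6.7692
Step 6: v brought to 3.6 mL → factor = 3.6 mL/v
Product of known-step factors = 12211
Overall factor = 5.00 μg/mL / (0.0682 ng/mL) = 73314
Step-6 factor = 73314 / 12211 = 6.0037
v = 3.6 mL / 6.0037 = 0.600 mL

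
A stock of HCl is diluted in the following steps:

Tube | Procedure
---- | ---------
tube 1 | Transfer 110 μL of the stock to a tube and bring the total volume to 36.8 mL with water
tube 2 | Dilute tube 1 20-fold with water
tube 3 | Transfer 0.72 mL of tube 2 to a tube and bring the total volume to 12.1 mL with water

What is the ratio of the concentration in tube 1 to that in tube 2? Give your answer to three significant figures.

Step 1: 110 μL brought to 36.8 mL → factor 36800/110 = 334.55
Step 2: 20-fold → factor 20
Dilution factor to tube 1 = 334.55; to tube 2 = 6690.9
[tube 1]/[tube 2] = (factor to tube 2)/(factor to tube 1) = 6690.9/334.55 = 20.0

20.0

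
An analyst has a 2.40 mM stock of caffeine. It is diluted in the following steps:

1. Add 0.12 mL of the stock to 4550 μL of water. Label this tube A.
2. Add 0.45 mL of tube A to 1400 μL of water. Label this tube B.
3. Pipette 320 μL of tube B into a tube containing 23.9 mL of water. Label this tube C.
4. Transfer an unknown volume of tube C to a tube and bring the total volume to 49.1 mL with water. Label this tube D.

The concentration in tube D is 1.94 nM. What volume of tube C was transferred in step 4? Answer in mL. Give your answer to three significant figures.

0.481 mL

Step 1: 0.12 mL + 4550 μL = 4.67 mL total → factor 4.67/0.12 = 38.917
Step 2: 0.45 mL + 1400 μL = 1.85 mL total → factor 1.85/0.45 = 4.1111
Step 3: 320 μL + 23.9 mL = 24220 μL total → factor 24220/320 = 75.688
Step 4: v brought to 49.1 mL → factor = 49.1 mL/v
Product of known-step factors = 12109
Overall factor = 2.40 mM / (1.94 nM) = 1.2371 × 10^6
Step-4 factor = 1.2371 × 10^6 / 12109 = 102.16
v = 49.1 mL / 102.16 = 0.481 mL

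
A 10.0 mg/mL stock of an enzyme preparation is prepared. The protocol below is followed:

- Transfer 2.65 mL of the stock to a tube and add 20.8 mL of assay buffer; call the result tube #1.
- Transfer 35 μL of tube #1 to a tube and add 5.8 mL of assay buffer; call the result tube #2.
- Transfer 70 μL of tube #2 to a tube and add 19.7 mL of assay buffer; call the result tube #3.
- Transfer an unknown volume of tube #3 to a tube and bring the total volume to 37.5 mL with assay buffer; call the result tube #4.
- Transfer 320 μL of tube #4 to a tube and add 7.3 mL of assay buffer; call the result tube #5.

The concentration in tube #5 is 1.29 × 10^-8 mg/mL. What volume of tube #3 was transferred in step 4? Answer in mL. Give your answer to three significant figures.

Step 1: 2.65 mL + 20.8 mL = 23.45 mL total → factor 23.45/2.65 = 8.8491
Step 2: 35 μL + 5.8 mL = 5835 μL total → factor 5835/35 = 166.71
Step 3: 70 μL + 19.7 mL = 19770 μL total → factor 19770/70 = 282.43
Step 4: v brought to 37.5 mL → factor = 37.5 mL/v
Step 5: 320 μL + 7.3 mL = 7620 μL total → factor 7620/320 = 23.812
Product of known-step factors = 9.9216 × 10^6
Overall factor = 10.0 mg/mL / (1.29 × 10^-8 mg/mL) = 7.7519 × 10^8
Step-4 factor = 7.7519 × 10^8 / 9.9216 × 10^6 = 78.132
v = 37.5 mL / 78.132 = 0.480 mL

0.480 mL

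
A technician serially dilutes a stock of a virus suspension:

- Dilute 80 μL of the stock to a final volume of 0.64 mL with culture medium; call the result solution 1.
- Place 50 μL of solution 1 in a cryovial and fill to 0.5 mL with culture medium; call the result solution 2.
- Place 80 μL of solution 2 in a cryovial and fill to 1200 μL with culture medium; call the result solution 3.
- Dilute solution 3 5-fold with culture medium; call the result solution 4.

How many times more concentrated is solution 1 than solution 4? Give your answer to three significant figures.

750

Step 1: 80 μL brought to 0.64 mL → factor 640/80 = 8
Step 2: 50 μL brought to 0.5 mL → factor 500/50 = 10
Step 3: 80 μL brought to 1200 μL → factor 1200/80 = 15
Step 4: 5-fold → factor 5
Dilution factor to solution 1 = 8; to solution 4 = 6000
[solution 1]/[solution 4] = (factor to solution 4)/(factor to solution 1) = 6000/8 = 750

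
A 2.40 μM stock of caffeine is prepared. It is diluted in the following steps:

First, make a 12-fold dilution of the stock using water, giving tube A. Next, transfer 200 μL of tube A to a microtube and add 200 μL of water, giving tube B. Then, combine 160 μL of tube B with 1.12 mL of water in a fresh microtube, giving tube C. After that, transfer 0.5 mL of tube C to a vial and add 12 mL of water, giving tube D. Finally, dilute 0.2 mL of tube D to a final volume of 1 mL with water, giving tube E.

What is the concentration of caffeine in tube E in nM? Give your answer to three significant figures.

0.100 nM

Step 1: 12-fold → factor 12
Step 2: 200 μL + 200 μL = 400 μL total → factor 400/200 = 2
Step 3: 160 μL + 1.12 mL = 1280 μL total → factor 1280/160 = 8
Step 4: 0.5 mL + 12 mL = 12.5 mL total → factor 12.5/0.5 = 25
Step 5: 0.2 mL brought to 1 mL → factor 1/0.2 = 5
Overall dilution factor = 12 × 2 × 8 × 25 × 5 = 24000
Final = 2.40 μM / 24000 = 0.0001000 μM = 0.100 nM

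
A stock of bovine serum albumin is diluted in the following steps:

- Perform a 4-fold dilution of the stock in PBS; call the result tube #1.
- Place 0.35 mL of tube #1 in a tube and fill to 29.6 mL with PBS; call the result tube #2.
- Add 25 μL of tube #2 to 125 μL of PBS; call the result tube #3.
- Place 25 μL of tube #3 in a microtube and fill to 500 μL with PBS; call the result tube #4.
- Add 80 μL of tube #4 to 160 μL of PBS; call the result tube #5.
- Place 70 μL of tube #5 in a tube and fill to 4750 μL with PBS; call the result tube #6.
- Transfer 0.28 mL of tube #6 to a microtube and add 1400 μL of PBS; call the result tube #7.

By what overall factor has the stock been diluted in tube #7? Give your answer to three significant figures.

Step 1: 4-fold → factor 4
Step 2: 0.35 mL brought to 29.6 mL → factor 29.6/0.35 = 84.571
Step 3: 25 μL + 125 μL = 150 μL total → factor 150/25 = 6
Step 4: 25 μL brought to 500 μL → factor 500/25 = 20
Step 5: 80 μL + 160 μL = 240 μL total → factor 240/80 = 3
Step 6: 70 μL brought to 4750 μL → factor 4750/70 = 67.857
Step 7: 0.28 mL + 1400 μL = 1.68 mL total → factor 1.68/0.28 = 6
Overall dilution factor = 4 × 84.571 × 6 × 20 × 3 × 67.857 × 6 = 4.9583 × 10^7

4.96 × 10^7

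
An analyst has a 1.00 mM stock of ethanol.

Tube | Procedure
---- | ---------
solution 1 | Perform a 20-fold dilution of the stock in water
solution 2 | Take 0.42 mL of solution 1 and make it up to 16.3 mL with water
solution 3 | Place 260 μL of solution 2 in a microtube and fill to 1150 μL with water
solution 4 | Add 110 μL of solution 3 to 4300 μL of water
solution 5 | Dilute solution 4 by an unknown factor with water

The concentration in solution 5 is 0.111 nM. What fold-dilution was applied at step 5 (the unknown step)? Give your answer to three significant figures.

Step 1: 20-fold → factor 20
Step 2: 0.42 mL brought to 16.3 mL → factor 16.3/0.42 = 38.81
Step 3: 260 μL brought to 1150 μL → factor 1150/260 = 4.4231
Step 4: 110 μL + 4300 μL = 4410 μL total → factor 4410/110 = 40.091
Step 5: unknown factor x
Product of known-step factors = 1.3764 × 10^5
Overall factor = 1.00 mM / (0.111 nM) = 9.009 × 10^6
x = 9.009 × 10^6 / 1.3764 × 10^5 = 65.5

65.5-fold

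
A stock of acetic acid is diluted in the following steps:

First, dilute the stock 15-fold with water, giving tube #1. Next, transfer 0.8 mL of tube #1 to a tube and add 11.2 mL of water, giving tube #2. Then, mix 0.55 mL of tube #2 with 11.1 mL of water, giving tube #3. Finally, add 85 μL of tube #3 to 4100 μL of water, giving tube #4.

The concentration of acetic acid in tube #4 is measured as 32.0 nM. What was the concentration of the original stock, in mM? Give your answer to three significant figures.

7.51 mM

Step 1: 15-fold → factor 15
Step 2: 0.8 mL + 11.2 mL = 12 mL total → factor 12/0.8 = 15
Step 3: 0.55 mL + 11.1 mL = 11.65 mL total → factor 11.65/0.55 = 21.182
Step 4: 85 μL + 4100 μL = 4185 μL total → factor 4185/85 = 49.235
Overall dilution factor = 15 × 15 × 21.182 × 49.235 = 2.3465 × 10^5
Stock = 32.0 nM × 2.3465 × 10^5 = 7.509 × 10^6 nM = 7.51 mM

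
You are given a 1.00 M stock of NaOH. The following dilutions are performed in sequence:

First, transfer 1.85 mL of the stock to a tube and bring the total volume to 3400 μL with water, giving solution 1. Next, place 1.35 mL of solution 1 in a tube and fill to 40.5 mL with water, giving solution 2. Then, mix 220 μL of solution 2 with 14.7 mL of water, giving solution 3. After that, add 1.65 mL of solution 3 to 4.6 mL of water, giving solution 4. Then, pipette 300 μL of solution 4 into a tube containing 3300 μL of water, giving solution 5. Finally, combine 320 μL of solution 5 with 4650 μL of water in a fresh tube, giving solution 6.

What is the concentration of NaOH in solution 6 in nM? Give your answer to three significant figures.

379 nM

Step 1: 1.85 mL brought to 3400 μL → factor 3.4/1.85 = 1.8378
Step 2: 1.35 mL brought to 40.5 mL → factor 40.5/1.35 = 30
Step 3: 220 μL + 14.7 mL = 14920 μL total → factor 14920/220 = 67.818
Step 4: 1.65 mL + 4.6 mL = 6.25 mL total → factor 6.25/1.65 = 3.7879
Step 5: 300 μL + 3300 μL = 3600 μL total → factor 3600/300 = 12
Step 6: 320 μL + 4650 μL = 4970 μL total → factor 4970/320 = 15.531
Overall dilution factor = 1.8378 × 30 × 67.818 × 3.7879 × 12 × 15.531 = 2.6397 × 10^6
Final = 1.00 M / 2.6397 × 10^6 = 3.788 × 10^-7 M = 379 nM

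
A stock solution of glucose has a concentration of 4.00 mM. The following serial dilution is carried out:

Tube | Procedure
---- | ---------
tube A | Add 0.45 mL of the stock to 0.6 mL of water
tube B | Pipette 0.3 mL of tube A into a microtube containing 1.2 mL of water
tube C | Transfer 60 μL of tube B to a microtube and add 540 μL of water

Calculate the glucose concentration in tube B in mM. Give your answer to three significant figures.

0.343 mM

Step 1: 0.45 mL + 0.6 mL = 1.05 mL total → factor 1.05/0.45 = 2.3333
Step 2: 0.3 mL + 1.2 mL = 1.5 mL total → factor 1.5/0.3 = 5
Dilution factor through tube B = 2.3333 × 5 = 11.667
[tube B] = 4.00 mM / 11.667 = 0.343 mM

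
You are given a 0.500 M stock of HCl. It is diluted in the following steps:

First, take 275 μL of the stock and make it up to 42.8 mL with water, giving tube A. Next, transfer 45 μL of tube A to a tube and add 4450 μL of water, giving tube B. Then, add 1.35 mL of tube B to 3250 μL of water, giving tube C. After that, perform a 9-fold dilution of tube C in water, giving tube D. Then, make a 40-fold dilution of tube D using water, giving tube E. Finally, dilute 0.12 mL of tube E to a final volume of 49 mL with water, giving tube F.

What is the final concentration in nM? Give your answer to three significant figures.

Step 1: 275 μL brought to 42.8 mL → factor 42800/275 = 155.64
Step 2: 45 μL + 4450 μL = 4495 μL total → factor 4495/45 = 99.889
Step 3: 1.35 mL + 3250 μL = 4.6 mL total → factor 4.6/1.35 = 3.4074
Step 4: 9-fold → factor 9
Step 5: 40-fold → factor 40
Step 6: 0.12 mL brought to 49 mL → factor 49/0.12 = 408.33
Overall dilution factor = 155.64 × 99.889 × 3.4074 × 9 × 40 × 408.33 = 7.787 × 10^9
Final = 0.500 M / 7.787 × 10^9 = 6.421 × 10^-11 M = 0.0642 nM

0.0642 nM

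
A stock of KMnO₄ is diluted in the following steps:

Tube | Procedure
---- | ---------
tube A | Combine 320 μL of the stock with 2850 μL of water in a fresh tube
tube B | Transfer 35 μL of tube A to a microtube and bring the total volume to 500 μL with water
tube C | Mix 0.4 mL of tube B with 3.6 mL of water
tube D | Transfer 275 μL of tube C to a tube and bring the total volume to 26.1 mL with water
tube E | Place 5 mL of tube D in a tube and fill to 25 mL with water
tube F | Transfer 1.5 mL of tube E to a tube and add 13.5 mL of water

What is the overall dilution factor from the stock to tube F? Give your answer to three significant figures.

6.72 × 10^6

Step 1: 320 μL + 2850 μL = 3170 μL total → factor 3170/320 = 9.9062
Step 2: 35 μL brought to 500 μL → factor 500/35 = 14.286
Step 3: 0.4 mL + 3.6 mL = 4 mL total → factor 4/0.4 = 10
Step 4: 275 μL brought to 26.1 mL → factor 26100/275 = 94.909
Step 5: 5 mL brought to 25 mL → factor 25/5 = 5
Step 6: 1.5 mL + 13.5 mL = 15 mL total → factor 15/1.5 = 10
Overall dilution factor = 9.9062 × 14.286 × 10 × 94.909 × 5 × 10 = 6.7157 × 10^6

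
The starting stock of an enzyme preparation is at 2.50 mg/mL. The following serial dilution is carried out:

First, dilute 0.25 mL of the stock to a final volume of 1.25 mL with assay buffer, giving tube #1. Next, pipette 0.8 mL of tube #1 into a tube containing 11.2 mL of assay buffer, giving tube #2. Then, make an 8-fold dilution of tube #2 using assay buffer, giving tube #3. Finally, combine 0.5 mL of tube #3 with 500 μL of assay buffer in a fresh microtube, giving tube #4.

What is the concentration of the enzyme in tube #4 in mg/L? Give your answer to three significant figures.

Step 1: 0.25 mL brought to 1.25 mL → factor 1.25/0.25 = 5
Step 2: 0.8 mL + 11.2 mL = 12 mL total → factor 12/0.8 = 15
Step 3: 8-fold → factor 8
Step 4: 0.5 mL + 500 μL = 1 mL total → factor 1/0.5 = 2
Overall dilution factor = 5 × 15 × 8 × 2 = 1200
Final = 2.50 mg/mL / 1200 = 0.002083 mg/mL = 2.08 mg/L

2.08 mg/L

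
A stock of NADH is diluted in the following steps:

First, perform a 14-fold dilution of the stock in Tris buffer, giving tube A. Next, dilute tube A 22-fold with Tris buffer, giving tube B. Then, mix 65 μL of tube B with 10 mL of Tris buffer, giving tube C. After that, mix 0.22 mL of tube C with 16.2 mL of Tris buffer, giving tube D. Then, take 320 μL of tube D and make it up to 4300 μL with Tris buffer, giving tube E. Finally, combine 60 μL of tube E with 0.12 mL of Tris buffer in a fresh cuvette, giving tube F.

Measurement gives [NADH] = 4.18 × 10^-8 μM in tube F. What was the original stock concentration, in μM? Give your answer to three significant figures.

6.00 μM

Step 1: 14-fold → factor 14
Step 2: 22-fold → factor 22
Step 3: 65 μL + 10 mL = 10065 μL total → factor 10065/65 = 154.85
Step 4: 0.22 mL + 16.2 mL = 16.42 mL total → factor 16.42/0.22 = 74.636
Step 5: 320 μL brought to 4300 μL → factor 4300/320 = 13.438
Step 6: 60 μL + 0.12 mL = 180 μL total → factor 180/60 = 3
Overall dilution factor = 14 × 22 × 154.85 × 74.636 × 13.438 × 3 = 1.435 × 10^8
Stock = 4.18 × 10^-8 μM × 1.435 × 10^8 = 6.00 μM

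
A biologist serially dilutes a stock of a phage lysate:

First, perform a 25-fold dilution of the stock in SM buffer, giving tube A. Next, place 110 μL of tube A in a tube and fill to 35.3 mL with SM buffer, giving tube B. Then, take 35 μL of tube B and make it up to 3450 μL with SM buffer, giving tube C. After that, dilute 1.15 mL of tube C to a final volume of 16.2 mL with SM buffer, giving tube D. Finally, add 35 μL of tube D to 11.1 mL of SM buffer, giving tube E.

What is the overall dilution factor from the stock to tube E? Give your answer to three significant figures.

3.54 × 10^9

Step 1: 25-fold → factor 25
Step 2: 110 μL brought to 35.3 mL → factor 35300/110 = 320.91
Step 3: 35 μL brought to 3450 μL → factor 3450/35 = 98.571
Step 4: 1.15 mL brought to 16.2 mL → factor 16.2/1.15 = 14.087
Step 5: 35 μL + 11.1 mL = 11135 μL total → factor 11135/35 = 318.14
Overall dilution factor = 25 × 320.91 × 98.571 × 14.087 × 318.14 = 3.5442 × 10^9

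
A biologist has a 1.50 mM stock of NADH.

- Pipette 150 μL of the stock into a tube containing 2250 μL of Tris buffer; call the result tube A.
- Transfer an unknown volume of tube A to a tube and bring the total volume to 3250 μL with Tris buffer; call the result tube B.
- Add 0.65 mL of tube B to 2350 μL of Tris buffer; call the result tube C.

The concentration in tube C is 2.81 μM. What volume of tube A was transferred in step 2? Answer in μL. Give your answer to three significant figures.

450 μL

Step 1: 150 μL + 2250 μL = 2400 μL total → factor 2400/150 = 16
Step 2: v brought to 3250 μL → factor = 3250 μL/v
Step 3: 0.65 mL + 2350 μL = 3 mL total → factor 3/0.65 = 4.6154
Product of known-step factors = 73.846
Overall factor = 1.50 mM / (2.81 μM) = 533.81
Step-2 factor = 533.81 / 73.846 = 7.2286
v = 3250 μL / 7.2286 = 450 μL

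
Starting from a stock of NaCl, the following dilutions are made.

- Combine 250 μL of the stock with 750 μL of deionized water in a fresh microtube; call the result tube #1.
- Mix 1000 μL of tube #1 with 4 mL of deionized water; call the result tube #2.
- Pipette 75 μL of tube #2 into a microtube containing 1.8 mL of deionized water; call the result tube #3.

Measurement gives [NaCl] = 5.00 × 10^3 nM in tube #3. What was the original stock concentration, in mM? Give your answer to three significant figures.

2.50 mM

Step 1: 250 μL + 750 μL = 1000 μL total → factor 1000/250 = 4
Step 2: 1000 μL + 4 mL = 5000 μL total → factor 5000/1000 = 5
Step 3: 75 μL + 1.8 mL = 1875 μL total → factor 1875/75 = 25
Overall dilution factor = 4 × 5 × 25 = 500
Stock = 5.00 × 10^3 nM × 500 = 2.500 × 10^6 nM = 2.50 mM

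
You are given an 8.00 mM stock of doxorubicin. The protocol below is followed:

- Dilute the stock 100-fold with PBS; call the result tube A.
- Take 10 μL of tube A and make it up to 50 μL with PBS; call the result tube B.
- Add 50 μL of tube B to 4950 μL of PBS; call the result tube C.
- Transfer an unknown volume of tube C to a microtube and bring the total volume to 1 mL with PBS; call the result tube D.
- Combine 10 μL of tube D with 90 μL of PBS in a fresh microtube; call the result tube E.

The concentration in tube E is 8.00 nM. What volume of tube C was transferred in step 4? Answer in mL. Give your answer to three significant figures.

0.500 mL

Step 1: 100-fold → factor 100
Step 2: 10 μL brought to 50 μL → factor 50/10 = 5
Step 3: 50 μL + 4950 μL = 5000 μL total → factor 5000/50 = 100
Step 4: v brought to 1 mL → factor = 1 mL/v
Step 5: 10 μL + 90 μL = 100 μL total → factor 100/10 = 10
Product of known-step factors = 5 × 10^5
Overall factor = 8.00 mM / (8.00 nM) = 1 × 10^6
Step-4 factor = 1 × 10^6 / 5 × 10^5 = 2
v = 1 mL / 2 = 0.500 mL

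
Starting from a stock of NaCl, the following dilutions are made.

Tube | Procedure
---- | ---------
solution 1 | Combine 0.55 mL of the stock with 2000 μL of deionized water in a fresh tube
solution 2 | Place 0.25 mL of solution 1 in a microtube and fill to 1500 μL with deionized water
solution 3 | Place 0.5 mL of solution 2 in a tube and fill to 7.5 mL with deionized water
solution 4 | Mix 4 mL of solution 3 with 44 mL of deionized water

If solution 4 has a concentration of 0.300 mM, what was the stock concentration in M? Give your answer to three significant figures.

Step 1: 0.55 mL + 2000 μL = 2.55 mL total → factor 2.55/0.55 = 4.6364
Step 2: 0.25 mL brought to 1500 μL → factor 1.5/0.25 = 6
Step 3: 0.5 mL brought to 7.5 mL → factor 7.5/0.5 = 15
Step 4: 4 mL + 44 mL = 48 mL total → factor 48/4 = 12
Overall dilution factor = 4.6364 × 6 × 15 × 12 = 5007.3
Stock = 0.300 mM × 5007.3 = 1502 mM = 1.50 M

1.50 M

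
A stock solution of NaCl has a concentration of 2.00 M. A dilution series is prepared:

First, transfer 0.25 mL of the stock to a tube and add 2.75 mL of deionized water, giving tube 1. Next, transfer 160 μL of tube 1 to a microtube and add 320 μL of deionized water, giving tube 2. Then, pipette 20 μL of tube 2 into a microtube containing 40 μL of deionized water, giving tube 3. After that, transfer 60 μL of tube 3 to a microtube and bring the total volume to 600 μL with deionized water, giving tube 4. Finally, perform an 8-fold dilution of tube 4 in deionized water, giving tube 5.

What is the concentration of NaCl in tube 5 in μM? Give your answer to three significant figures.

231 μM

Step 1: 0.25 mL + 2.75 mL = 3 mL total → factor 3/0.25 = 12
Step 2: 160 μL + 320 μL = 480 μL total → factor 480/160 = 3
Step 3: 20 μL + 40 μL = 60 μL total → factor 60/20 = 3
Step 4: 60 μL brought to 600 μL → factor 600/60 = 10
Step 5: 8-fold → factor 8
Overall dilution factor = 12 × 3 × 3 × 10 × 8 = 8640
Final = 2.00 M / 8640 = 0.0002315 M = 231 μM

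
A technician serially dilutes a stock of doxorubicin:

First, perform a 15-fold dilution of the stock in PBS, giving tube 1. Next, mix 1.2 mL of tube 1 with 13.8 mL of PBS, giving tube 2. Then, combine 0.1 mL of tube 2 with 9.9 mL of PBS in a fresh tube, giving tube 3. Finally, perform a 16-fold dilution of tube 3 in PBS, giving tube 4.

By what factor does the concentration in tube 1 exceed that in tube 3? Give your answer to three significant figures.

Step 1: 15-fold → factor 15
Step 2: 1.2 mL + 13.8 mL = 15 mL total → factor 15/1.2 = 12.5
Step 3: 0.1 mL + 9.9 mL = 10 mL total → factor 10/0.1 = 100
Dilution factor to tube 1 = 15; to tube 3 = 18750
[tube 1]/[tube 3] = (factor to tube 3)/(factor to tube 1) = 18750/15 = 1.25 × 10^3

1.25 × 10^3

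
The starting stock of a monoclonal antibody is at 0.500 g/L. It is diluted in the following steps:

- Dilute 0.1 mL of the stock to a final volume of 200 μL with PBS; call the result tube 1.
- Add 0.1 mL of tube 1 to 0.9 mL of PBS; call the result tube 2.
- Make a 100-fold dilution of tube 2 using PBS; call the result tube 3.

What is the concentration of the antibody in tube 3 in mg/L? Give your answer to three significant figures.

0.250 mg/L

Step 1: 0.1 mL brought to 200 μL → factor 0.2/0.1 = 2
Step 2: 0.1 mL + 0.9 mL = 1 mL total → factor 1/0.1 = 10
Step 3: 100-fold → factor 100
Overall dilution factor = 2 × 10 × 100 = 2000
Final = 0.500 g/L / 2000 = 0.0002500 g/L = 0.250 mg/L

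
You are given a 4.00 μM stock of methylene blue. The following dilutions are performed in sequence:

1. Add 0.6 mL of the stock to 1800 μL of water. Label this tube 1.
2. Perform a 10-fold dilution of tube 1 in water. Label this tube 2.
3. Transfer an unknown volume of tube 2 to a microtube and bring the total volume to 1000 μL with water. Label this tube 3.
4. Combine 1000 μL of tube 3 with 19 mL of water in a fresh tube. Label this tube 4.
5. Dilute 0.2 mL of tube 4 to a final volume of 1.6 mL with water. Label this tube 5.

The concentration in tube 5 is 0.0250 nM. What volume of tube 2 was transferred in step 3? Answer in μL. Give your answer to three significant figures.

Step 1: 0.6 mL + 1800 μL = 2.4 mL total → factor 2.4/0.6 = 4
Step 2: 10-fold → factor 10
Step 3: v brought to 1000 μL → factor = 1000 μL/v
Step 4: 1000 μL + 19 mL = 20000 μL total → factor 20000/1000 = 20
Step 5: 0.2 mL brought to 1.6 mL → factor 1.6/0.2 = 8
Product of known-step factors = 6400
Overall factor = 4.00 μM / (0.0250 nM) = 1.6 × 10^5
Step-3 factor = 1.6 × 10^5 / 6400 = 25
v = 1000 μL / 25 = 40.0 μL

40.0 μL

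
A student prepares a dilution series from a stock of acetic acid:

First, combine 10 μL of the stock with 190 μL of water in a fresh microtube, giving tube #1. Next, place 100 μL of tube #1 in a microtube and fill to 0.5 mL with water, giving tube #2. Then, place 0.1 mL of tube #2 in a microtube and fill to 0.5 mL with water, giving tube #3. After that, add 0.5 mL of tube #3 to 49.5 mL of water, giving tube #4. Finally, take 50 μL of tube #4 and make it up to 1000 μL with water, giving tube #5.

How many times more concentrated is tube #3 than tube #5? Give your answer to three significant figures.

2.00 × 10^3

Step 1: 10 μL + 190 μL = 200 μL total → factor 200/10 = 20
Step 2: 100 μL brought to 0.5 mL → factor 500/100 = 5
Step 3: 0.1 mL brought to 0.5 mL → factor 0.5/0.1 = 5
Step 4: 0.5 mL + 49.5 mL = 50 mL total → factor 50/0.5 = 100
Step 5: 50 μL brought to 1000 μL → factor 1000/50 = 20
Dilution factor to tube #3 = 500; to tube #5 = 1 × 10^6
[tube #3]/[tube #5] = (factor to tube #5)/(factor to tube #3) = 1 × 10^6/500 = 2.00 × 10^3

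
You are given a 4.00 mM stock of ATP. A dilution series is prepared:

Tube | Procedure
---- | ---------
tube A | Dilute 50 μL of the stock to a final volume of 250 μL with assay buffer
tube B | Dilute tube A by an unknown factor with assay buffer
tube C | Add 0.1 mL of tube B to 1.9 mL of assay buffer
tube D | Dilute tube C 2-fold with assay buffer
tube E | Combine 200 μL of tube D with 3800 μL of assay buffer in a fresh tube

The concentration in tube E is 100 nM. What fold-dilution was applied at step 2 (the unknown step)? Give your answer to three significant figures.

Step 1: 50 μL brought to 250 μL → factor 250/50 = 5
Step 2: unknown factor x
Step 3: 0.1 mL + 1.9 mL = 2 mL total → factor 2/0.1 = 20
Step 4: 2-fold → factor 2
Step 5: 200 μL + 3800 μL = 4000 μL total → factor 4000/200 = 20
Product of known-step factors = 4000
Overall factor = 4.00 mM / (100 nM) = 40000
x = 40000 / 4000 = 10.0

10.0-fold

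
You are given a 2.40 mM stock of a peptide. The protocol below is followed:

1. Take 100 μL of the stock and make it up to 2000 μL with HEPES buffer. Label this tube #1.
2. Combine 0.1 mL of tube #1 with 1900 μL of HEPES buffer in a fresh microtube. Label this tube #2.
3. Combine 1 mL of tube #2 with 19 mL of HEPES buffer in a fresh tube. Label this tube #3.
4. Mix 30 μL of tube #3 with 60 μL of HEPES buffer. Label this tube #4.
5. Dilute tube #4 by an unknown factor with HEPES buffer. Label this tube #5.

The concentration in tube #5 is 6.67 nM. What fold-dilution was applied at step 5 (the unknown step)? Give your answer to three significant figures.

Step 1: 100 μL brought to 2000 μL → factor 2000/100 = 20
Step 2: 0.1 mL + 1900 μL = 2 mL total → factor 2/0.1 = 20
Step 3: 1 mL + 19 mL = 20 mL total → factor 20/1 = 20
Step 4: 30 μL + 60 μL = 90 μL total → factor 90/30 = 3
Step 5: unknown factor x
Product of known-step factors = 24000
Overall factor = 2.40 mM / (6.67 nM) = 3.5982 × 10^5
x = 3.5982 × 10^5 / 24000 = 15.0

15.0-fold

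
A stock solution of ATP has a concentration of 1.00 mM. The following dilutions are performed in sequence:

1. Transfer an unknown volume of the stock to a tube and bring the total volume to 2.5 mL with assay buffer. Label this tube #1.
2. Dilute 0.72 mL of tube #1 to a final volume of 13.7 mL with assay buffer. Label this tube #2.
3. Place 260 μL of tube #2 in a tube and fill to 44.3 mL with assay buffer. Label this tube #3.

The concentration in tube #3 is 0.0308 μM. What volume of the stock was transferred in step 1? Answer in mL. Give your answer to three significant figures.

Step 1: v brought to 2.5 mL → factor = 2.5 mL/v
Step 2: 0.72 mL brought to 13.7 mL → factor 13.7/0.72 = 19.028
Step 3: 260 μL brought to 44.3 mL → factor 44300/260 = 170.38
Product of known-step factors = 3242
Overall factor = 1.00 mM / (0.0308 μM) = 32468
Step-1 factor = 32468 / 3242 = 10.015
v = 2.5 mL / 10.015 = 0.250 mL

0.250 mL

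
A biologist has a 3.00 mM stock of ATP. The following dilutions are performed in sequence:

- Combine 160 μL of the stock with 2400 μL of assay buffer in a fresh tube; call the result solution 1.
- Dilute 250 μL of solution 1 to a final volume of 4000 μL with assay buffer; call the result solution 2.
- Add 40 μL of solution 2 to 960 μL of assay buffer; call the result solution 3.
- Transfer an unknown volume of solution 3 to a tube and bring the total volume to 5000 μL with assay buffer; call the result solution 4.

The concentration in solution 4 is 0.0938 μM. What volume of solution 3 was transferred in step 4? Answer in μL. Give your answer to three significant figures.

Step 1: 160 μL + 2400 μL = 2560 μL total → factor 2560/160 = 16
Step 2: 250 μL brought to 4000 μL → factor 4000/250 = 16
Step 3: 40 μL + 960 μL = 1000 μL total → factor 1000/40 = 25
Step 4: v brought to 5000 μL → factor = 5000 μL/v
Product of known-step factors = 6400
Overall factor = 3.00 mM / (0.0938 μM) = 31983
Step-4 factor = 31983 / 6400 = 4.9973
v = 5000 μL / 4.9973 = 1.00 × 10^3 μL

1.00 × 10^3 μL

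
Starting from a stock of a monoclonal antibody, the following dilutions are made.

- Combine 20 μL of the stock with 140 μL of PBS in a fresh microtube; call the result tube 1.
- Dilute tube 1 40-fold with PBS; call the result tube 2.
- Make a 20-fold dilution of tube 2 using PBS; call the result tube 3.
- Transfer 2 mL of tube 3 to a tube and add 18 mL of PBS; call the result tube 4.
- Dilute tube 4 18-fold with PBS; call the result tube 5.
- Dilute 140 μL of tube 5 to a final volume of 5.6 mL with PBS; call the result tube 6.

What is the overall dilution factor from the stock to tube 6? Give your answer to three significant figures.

4.61 × 10^7

Step 1: 20 μL + 140 μL = 160 μL total → factor 160/20 = 8
Step 2: 40-fold → factor 40
Step 3: 20-fold → factor 20
Step 4: 2 mL + 18 mL = 20 mL total → factor 20/2 = 10
Step 5: 18-fold → factor 18
Step 6: 140 μL brought to 5.6 mL → factor 5600/140 = 40
Overall dilution factor = 8 × 40 × 20 × 10 × 18 × 40 = 4.608 × 10^7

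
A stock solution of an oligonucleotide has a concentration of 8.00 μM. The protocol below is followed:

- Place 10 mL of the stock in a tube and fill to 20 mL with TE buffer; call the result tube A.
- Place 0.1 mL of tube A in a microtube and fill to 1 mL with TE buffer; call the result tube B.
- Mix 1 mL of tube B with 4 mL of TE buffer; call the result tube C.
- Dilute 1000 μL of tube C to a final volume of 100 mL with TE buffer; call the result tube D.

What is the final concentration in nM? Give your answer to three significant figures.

0.800 nM

Step 1: 10 mL brought to 20 mL → factor 20/10 = 2
Step 2: 0.1 mL brought to 1 mL → factor 1/0.1 = 10
Step 3: 1 mL + 4 mL = 5 mL total → factor 5/1 = 5
Step 4: 1000 μL brought to 100 mL → factor 1 × 10^5/1000 = 100
Overall dilution factor = 2 × 10 × 5 × 100 = 10000
Final = 8.00 μM / 10000 = 0.0008000 μM = 0.800 nM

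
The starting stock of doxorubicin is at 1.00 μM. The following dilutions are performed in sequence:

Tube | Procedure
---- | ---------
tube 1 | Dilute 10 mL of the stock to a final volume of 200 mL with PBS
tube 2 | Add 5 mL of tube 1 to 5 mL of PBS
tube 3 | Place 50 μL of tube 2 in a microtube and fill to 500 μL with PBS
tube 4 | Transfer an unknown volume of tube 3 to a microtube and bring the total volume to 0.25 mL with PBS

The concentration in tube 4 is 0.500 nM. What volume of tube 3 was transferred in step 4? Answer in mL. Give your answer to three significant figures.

Step 1: 10 mL brought to 200 mL → factor 200/10 = 20
Step 2: 5 mL + 5 mL = 10 mL total → factor 10/5 = 2
Step 3: 50 μL brought to 500 μL → factor 500/50 = 10
Step 4: v brought to 0.25 mL → factor = 0.25 mL/v
Product of known-step factors = 400
Overall factor = 1.00 μM / (0.500 nM) = 2000
Step-4 factor = 2000 / 400 = 5
v = 0.25 mL / 5 = 0.0500 mL

0.0500 mL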